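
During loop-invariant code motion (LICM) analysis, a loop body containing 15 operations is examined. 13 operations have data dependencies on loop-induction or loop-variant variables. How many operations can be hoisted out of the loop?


Invariant candidates = total - loop-dependent
= 15 - 13 = 2

2


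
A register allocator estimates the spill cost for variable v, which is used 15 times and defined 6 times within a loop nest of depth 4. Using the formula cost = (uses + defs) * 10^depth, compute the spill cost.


uses + defs = 15 + 6 = 21
10^4 = 10000
Spill cost = 21 * 10000 = 210000

210000


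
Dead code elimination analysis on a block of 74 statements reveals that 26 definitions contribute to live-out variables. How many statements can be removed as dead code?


Dead code = total statements - live definitions
= 74 - 26 = 48

48


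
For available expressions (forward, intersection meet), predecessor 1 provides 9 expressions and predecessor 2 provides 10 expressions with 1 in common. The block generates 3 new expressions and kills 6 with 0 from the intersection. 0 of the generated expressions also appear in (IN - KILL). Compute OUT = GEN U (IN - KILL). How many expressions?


IN = intersection of predecessors = 1
IN - KILL = 1 - 0 = 1
|OUT| = |GEN| + |IN - KILL| - |GEN ∩ (IN - KILL)| = 3 + 1 - 0 = 4

4


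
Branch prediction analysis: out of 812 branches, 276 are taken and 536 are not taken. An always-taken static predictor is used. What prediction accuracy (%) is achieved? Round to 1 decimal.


Predictor: always-taken
Correct predictions = 276
Accuracy = 276 / 812 * 100 = 34.0%

34.0


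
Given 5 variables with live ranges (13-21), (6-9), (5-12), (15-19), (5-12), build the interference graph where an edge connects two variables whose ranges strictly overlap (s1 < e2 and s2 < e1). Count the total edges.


Check all pairs for overlapping intervals.
Two intervals (s1,e1) and (s2,e2) overlap if s1 < e2 and s2 < e1.
v0 (13-21) vs v1..v4: overlaps v3 -> 1
v1 (6-9) vs v2..v4: overlaps v2, v4 -> 2
v2 (5-12) vs v3..v4: overlaps v4 -> 1
v3 (15-19) vs v4: overlaps none -> 0
Total overlapping pairs = 1 + 2 + 1 + 0 = 4

4


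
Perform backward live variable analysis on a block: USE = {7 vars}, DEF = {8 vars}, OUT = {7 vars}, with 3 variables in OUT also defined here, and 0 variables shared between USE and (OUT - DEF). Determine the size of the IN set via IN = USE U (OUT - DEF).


OUT - DEF: 7 - 3 = 4
|IN| = |USE| + |OUT - DEF| - |USE ∩ (OUT - DEF)| = 7 + 4 - 0 = 11

11


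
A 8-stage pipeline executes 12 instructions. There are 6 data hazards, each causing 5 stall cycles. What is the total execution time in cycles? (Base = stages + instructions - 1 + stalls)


Base cycles = 8 + 12 - 1 = 19
Total stalls = 6 * 5 = 30
Total = 19 + 30 = 49

49


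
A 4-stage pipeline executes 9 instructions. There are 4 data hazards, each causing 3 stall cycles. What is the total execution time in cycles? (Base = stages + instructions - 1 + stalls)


Base cycles = 4 + 9 - 1 = 12
Total stalls = 4 * 3 = 12
Total = 12 + 12 = 24

24


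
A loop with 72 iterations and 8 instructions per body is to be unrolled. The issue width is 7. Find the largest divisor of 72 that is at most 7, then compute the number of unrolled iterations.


Largest divisor of 72 <= 7 is 6
New iterations = 72 / 6 = 12

12


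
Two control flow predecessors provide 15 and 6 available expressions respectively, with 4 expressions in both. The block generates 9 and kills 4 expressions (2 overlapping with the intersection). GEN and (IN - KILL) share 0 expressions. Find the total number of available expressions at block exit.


IN = intersection of predecessors = 4
IN - KILL = 4 - 2 = 2
|OUT| = |GEN| + |IN - KILL| - |GEN ∩ (IN - KILL)| = 9 + 2 - 0 = 11

11


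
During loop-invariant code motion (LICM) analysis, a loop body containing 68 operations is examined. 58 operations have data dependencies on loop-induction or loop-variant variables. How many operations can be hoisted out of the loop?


Invariant candidates = total - loop-dependent
= 68 - 58 = 10

10


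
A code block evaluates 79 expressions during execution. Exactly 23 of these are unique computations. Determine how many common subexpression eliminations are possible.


CSE count = total expressions - unique expressions
= 79 - 23 = 56

56


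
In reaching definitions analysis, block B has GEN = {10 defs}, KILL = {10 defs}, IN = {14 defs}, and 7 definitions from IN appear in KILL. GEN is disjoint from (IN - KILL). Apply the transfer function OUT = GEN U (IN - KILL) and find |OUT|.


IN - KILL: 14 - 7 = 7 surviving definitions
OUT = GEN + surviving = 10 + 7 = 17

17


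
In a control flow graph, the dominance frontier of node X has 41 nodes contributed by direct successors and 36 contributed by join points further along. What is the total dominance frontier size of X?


DF(X) = direct successor contributions + join point contributions
= 41 + 36 = 77

77


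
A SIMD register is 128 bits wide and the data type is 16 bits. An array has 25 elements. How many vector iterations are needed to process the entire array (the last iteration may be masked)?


Width = 128 / 16 = 8 elements per vector op
Iterations = ceil(25 / 8) = 4

4


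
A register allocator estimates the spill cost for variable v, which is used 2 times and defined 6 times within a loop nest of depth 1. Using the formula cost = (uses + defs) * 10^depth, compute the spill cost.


uses + defs = 2 + 6 = 8
10^1 = 10
Spill cost = 8 * 10 = 80

80


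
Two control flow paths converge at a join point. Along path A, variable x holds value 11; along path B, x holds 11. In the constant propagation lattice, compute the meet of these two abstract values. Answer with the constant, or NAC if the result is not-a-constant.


Meet operation: if both paths give the same constant, result is that constant; if they differ, result is NAC (not-a-constant).
Path A: 11, Path B: 11 -> equal
Result: constant -> 11

11


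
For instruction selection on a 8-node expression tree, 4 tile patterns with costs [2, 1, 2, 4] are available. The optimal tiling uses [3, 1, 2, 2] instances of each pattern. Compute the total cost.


Total cost = sum(count_i * cost_i)
= 3*2 + 1*1 + 2*2 + 2*4
= 19

19


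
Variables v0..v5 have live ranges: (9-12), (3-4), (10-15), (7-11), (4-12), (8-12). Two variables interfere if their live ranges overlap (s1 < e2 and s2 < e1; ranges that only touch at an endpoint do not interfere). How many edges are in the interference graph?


Check all pairs for overlapping intervals.
Two intervals (s1,e1) and (s2,e2) overlap if s1 < e2 and s2 < e1.
v0 (9-12) vs v1..v5: overlaps v2, v3, v4, v5 -> 4
v1 (3-4) vs v2..v5: overlaps none -> 0
v2 (10-15) vs v3..v5: overlaps v3, v4, v5 -> 3
v3 (7-11) vs v4..v5: overlaps v4, v5 -> 2
v4 (4-12) vs v5: overlaps v5 -> 1
Total overlapping pairs = 4 + 0 + 3 + 2 + 1 = 10

10


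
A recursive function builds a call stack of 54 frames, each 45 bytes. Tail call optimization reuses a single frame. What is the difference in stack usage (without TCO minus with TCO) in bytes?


Without TCO: 54 * 45 = 2430 bytes
With TCO: reuse 1 frame = 45 bytes
Savings = 2430 - 45 = 2385

2385


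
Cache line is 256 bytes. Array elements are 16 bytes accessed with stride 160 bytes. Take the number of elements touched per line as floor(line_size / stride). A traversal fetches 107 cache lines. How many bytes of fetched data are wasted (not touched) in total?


Elements per line = floor(256 / 160) = 1
Bytes used per line = 1 * 16 = 16
Wasted per line = 256 - 16 = 240
Total wasted = 240 * 107 = 25680

25680


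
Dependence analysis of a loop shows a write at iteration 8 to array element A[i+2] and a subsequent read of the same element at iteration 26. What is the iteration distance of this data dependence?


Distance = read iteration - write iteration
= 26 - 8 = 18

18


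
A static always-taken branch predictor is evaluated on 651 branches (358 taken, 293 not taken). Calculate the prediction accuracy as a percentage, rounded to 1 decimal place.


Predictor: always-taken
Correct predictions = 358
Accuracy = 358 / 651 * 100 = 55.0%

55.0


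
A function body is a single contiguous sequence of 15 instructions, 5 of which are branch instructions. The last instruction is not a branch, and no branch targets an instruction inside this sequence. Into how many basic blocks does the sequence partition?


With no in-sequence branch targets, the leaders are the first instruction plus the instruction after each branch.
Number of basic blocks = branches + 1
= 5 + 1 = 6

6


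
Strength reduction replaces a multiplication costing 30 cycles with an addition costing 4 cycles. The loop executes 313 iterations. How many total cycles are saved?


Per-iteration saving = 30 - 4 = 26
Total saved = 313 * 26 = 8138

8138


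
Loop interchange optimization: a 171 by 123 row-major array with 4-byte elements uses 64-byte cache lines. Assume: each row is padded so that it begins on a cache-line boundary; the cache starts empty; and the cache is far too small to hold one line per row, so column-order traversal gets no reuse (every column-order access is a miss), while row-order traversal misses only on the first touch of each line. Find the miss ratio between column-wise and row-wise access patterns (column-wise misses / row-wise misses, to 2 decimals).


Each row occupies 123 * 4 = 492 bytes and starts on a line boundary, so it spans ceil(492 / 64) = 8 cache lines.
Row-major traversal misses (one per line touched): 171 * ceil(123 * 4 / 64) = 1368
Column-major traversal misses (no reuse, every access misses): 171 * 123 = 21033
Ratio = 21033 / 1368 = 15.38

15.38


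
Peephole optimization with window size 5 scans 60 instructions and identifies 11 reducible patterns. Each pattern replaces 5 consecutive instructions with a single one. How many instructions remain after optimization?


Each match removes 4 instructions.
Total removed = 11 * 4 = 44
Remaining = 60 - 44 = 16

16


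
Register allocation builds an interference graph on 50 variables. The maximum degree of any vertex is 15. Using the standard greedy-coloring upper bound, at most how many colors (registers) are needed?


Greedy coloring never needs more than (max_degree + 1) colors: when coloring a vertex, at most max_degree neighbors are already colored.
Upper bound = 15 + 1 = 16

16


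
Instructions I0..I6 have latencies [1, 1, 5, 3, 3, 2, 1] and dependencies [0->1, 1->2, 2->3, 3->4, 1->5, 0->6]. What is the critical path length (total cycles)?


Compute longest path through dependency graph: dist(Ik) = max over predecessors of dist + latency(Ik).
dist(I0) = latency 1 = 1
dist(I1) = dist(I0) + 1 = 1 + 1 = 2
dist(I2) = dist(I1) + 5 = 2 + 5 = 7
dist(I3) = dist(I2) + 3 = 7 + 3 = 10
dist(I4) = dist(I3) + 3 = 10 + 3 = 13
dist(I5) = dist(I1) + 2 = 2 + 2 = 4
dist(I6) = dist(I0) + 1 = 1 + 1 = 2
Critical path = max dist = 13

13


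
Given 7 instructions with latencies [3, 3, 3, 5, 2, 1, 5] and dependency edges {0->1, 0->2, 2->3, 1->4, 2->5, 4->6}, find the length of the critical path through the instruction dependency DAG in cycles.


Compute longest path through dependency graph: dist(Ik) = max over predecessors of dist + latency(Ik).
dist(I0) = latency 3 = 3
dist(I1) = dist(I0) + 3 = 3 + 3 = 6
dist(I2) = dist(I0) + 3 = 3 + 3 = 6
dist(I3) = dist(I2) + 5 = 6 + 5 = 11
dist(I4) = dist(I1) + 2 = 6 + 2 = 8
dist(I5) = dist(I2) + 1 = 6 + 1 = 7
dist(I6) = dist(I4) + 5 = 8 + 5 = 13
Critical path = max dist = 13

13


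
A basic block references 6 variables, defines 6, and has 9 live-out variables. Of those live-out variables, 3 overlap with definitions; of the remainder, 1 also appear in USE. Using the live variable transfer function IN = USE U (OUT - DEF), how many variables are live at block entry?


OUT - DEF: 9 - 3 = 6
|IN| = |USE| + |OUT - DEF| - |USE ∩ (OUT - DEF)| = 6 + 6 - 1 = 11

11


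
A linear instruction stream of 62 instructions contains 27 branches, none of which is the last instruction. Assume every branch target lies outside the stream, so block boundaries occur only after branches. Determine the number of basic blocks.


With no in-sequence branch targets, the leaders are the first instruction plus the instruction after each branch.
Number of basic blocks = branches + 1
= 27 + 1 = 28

28


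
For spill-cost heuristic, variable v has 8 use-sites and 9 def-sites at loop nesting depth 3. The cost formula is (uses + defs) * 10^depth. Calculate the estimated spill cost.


uses + defs = 8 + 9 = 17
10^3 = 1000
Spill cost = 17 * 1000 = 17000

17000


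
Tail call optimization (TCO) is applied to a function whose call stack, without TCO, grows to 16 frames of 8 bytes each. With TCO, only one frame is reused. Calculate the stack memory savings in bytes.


Without TCO: 16 * 8 = 128 bytes
With TCO: reuse 1 frame = 8 bytes
Savings = 128 - 8 = 120

120


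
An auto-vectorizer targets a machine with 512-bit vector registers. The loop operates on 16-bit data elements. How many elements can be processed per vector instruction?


Width = SIMD bits / data type bits
= 512 / 16 = 32

32


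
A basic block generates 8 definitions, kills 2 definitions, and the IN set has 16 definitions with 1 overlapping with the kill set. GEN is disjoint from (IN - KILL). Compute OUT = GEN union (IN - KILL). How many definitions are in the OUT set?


IN - KILL: 16 - 1 = 15 surviving definitions
OUT = GEN + surviving = 8 + 15 = 23

23


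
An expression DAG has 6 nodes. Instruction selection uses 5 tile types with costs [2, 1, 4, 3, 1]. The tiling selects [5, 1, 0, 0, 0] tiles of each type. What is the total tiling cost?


Total cost = sum(count_i * cost_i)
= 5*2 + 1*1 + 0*4 + 0*3 + 0*1
= 11

11


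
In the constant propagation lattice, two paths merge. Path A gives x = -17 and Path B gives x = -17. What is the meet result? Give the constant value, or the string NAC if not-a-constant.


Meet operation: if both paths give the same constant, result is that constant; if they differ, result is NAC (not-a-constant).
Path A: -17, Path B: -17 -> equal
Result: constant -> -17

-17


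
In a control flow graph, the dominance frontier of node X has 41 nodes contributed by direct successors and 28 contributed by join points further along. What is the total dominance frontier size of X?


DF(X) = direct successor contributions + join point contributions
= 41 + 28 = 69

69


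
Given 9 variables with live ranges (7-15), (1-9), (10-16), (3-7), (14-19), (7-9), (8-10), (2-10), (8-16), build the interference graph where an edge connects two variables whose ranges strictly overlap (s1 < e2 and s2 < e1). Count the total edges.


Check all pairs for overlapping intervals.
Two intervals (s1,e1) and (s2,e2) overlap if s1 < e2 and s2 < e1.
v0 (7-15) vs v1..v8: overlaps v1, v2, v4, v5, v6, v7, v8 -> 7
v1 (1-9) vs v2..v8: overlaps v3, v5, v6, v7, v8 -> 5
v2 (10-16) vs v3..v8: overlaps v4, v8 -> 2
v3 (3-7) vs v4..v8: overlaps v7 -> 1
v4 (14-19) vs v5..v8: overlaps v8 -> 1
v5 (7-9) vs v6..v8: overlaps v6, v7, v8 -> 3
v6 (8-10) vs v7..v8: overlaps v7, v8 -> 2
v7 (2-10) vs v8: overlaps v8 -> 1
Total overlapping pairs = 7 + 5 + 2 + 1 + 1 + 3 + 2 + 1 = 22

22


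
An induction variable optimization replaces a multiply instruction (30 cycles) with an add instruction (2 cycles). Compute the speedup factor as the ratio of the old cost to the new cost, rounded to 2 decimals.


Ratio = mult_cost / add_cost = 30 / 2 = 15.0

15.0


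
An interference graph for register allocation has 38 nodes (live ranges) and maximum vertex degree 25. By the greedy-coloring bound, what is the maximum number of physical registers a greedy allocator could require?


Greedy coloring never needs more than (max_degree + 1) colors: when coloring a vertex, at most max_degree neighbors are already colored.
Upper bound = 25 + 1 = 26

26


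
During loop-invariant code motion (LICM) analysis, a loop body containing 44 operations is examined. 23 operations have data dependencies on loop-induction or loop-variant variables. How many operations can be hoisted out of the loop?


Invariant candidates = total - loop-dependent
= 44 - 23 = 21

21


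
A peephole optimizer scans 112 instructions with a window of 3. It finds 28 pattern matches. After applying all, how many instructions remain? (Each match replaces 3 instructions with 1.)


Each match removes 2 instructions.
Total removed = 28 * 2 = 56
Remaining = 112 - 56 = 56

56


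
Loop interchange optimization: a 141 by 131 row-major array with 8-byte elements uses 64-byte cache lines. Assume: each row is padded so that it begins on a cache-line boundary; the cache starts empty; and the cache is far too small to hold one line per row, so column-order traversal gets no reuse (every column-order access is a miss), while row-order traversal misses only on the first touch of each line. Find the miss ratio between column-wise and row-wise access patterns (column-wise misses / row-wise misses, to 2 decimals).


Each row occupies 131 * 8 = 1048 bytes and starts on a line boundary, so it spans ceil(1048 / 64) = 17 cache lines.
Row-major traversal misses (one per line touched): 141 * ceil(131 * 8 / 64) = 2397
Column-major traversal misses (no reuse, every access misses): 141 * 131 = 18471
Ratio = 18471 / 2397 = 7.71

7.71


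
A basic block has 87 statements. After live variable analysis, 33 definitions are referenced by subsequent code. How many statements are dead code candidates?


Dead code = total statements - live definitions
= 87 - 33 = 54

54


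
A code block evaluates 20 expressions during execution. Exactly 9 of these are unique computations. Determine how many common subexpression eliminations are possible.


CSE count = total expressions - unique expressions
= 20 - 9 = 11

11


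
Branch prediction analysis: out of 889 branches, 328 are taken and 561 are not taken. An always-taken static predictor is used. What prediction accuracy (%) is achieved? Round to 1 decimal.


Predictor: always-taken
Correct predictions = 328
Accuracy = 328 / 889 * 100 = 36.9%

36.9


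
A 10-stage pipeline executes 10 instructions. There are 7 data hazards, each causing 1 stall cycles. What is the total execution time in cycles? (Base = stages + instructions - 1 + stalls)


Base cycles = 10 + 10 - 1 = 19
Total stalls = 7 * 1 = 7
Total = 19 + 7 = 26

26


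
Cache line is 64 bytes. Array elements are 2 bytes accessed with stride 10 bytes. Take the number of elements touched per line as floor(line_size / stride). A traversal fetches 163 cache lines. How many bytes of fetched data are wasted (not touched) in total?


Elements per line = floor(64 / 10) = 6
Bytes used per line = 6 * 2 = 12
Wasted per line = 64 - 12 = 52
Total wasted = 52 * 163 = 8476

8476


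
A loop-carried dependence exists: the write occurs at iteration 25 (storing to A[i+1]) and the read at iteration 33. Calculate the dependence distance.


Distance = read iteration - write iteration
= 33 - 25 = 8

8


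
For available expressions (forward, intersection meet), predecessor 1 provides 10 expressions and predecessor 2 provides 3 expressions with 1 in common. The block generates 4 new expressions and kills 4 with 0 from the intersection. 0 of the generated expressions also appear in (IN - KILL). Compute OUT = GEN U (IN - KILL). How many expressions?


IN = intersection of predecessors = 1
IN - KILL = 1 - 0 = 1
|OUT| = |GEN| + |IN - KILL| - |GEN ∩ (IN - KILL)| = 4 + 1 - 0 = 5

5


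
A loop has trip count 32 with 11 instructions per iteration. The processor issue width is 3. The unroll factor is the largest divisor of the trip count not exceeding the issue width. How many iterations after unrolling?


Largest divisor of 32 <= 3 is 2
New iterations = 32 / 2 = 16

16


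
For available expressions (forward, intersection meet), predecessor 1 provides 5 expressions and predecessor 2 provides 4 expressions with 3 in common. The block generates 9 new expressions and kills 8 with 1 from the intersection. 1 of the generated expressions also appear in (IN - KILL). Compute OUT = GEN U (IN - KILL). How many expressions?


IN = intersection of predecessors = 3
IN - KILL = 3 - 1 = 2
|OUT| = |GEN| + |IN - KILL| - |GEN ∩ (IN - KILL)| = 9 + 2 - 1 = 10

10


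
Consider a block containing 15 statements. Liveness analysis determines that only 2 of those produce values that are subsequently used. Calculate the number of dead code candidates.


Dead code = total statements - live definitions
= 15 - 2 = 13

13


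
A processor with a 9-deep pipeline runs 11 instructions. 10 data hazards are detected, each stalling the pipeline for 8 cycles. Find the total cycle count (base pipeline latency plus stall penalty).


Base cycles = 9 + 11 - 1 = 19
Total stalls = 10 * 8 = 80
Total = 19 + 80 = 99

99


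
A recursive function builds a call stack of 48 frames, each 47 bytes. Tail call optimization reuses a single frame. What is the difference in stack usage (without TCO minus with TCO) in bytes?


Without TCO: 48 * 47 = 2256 bytes
With TCO: reuse 1 frame = 47 bytes
Savings = 2256 - 47 = 2209

2209


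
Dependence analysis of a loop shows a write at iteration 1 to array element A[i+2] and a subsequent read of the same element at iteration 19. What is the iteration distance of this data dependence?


Distance = read iteration - write iteration
= 19 - 1 = 18

18


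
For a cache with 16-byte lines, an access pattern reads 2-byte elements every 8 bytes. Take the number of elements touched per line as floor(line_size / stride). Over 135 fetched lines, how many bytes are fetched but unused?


Elements per line = floor(16 / 8) = 2
Bytes used per line = 2 * 2 = 4
Wasted per line = 16 - 4 = 12
Total wasted = 12 * 135 = 1620

1620


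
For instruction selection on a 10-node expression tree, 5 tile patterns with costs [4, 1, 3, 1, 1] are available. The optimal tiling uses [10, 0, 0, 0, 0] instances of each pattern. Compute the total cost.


Total cost = sum(count_i * cost_i)
= 10*4 + 0*1 + 0*3 + 0*1 + 0*1
= 40

40


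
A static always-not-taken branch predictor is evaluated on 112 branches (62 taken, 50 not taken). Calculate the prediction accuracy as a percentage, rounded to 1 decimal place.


Predictor: always-not-taken
Correct predictions = 50
Accuracy = 50 / 112 * 100 = 44.6%

44.6


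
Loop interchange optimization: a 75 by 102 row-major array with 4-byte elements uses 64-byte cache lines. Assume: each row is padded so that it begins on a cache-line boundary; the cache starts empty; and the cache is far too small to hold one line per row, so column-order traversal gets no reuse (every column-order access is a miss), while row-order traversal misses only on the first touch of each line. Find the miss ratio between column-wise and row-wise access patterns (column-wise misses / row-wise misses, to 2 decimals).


Each row occupies 102 * 4 = 408 bytes and starts on a line boundary, so it spans ceil(408 / 64) = 7 cache lines.
Row-major traversal misses (one per line touched): 75 * ceil(102 * 4 / 64) = 525
Column-major traversal misses (no reuse, every access misses): 75 * 102 = 7650
Ratio = 7650 / 525 = 14.57

14.57


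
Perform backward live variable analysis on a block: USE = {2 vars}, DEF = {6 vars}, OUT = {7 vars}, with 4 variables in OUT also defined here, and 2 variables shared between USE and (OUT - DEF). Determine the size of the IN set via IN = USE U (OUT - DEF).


OUT - DEF: 7 - 4 = 3
|IN| = |USE| + |OUT - DEF| - |USE ∩ (OUT - DEF)| = 2 + 3 - 2 = 3

3


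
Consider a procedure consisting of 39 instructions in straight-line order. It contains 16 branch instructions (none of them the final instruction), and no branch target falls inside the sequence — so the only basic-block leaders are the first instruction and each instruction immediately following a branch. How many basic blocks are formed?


With no in-sequence branch targets, the leaders are the first instruction plus the instruction after each branch.
Number of basic blocks = branches + 1
= 16 + 1 = 17

17


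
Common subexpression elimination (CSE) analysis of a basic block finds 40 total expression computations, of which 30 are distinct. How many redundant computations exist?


CSE count = total expressions - unique expressions
= 40 - 30 = 10

10


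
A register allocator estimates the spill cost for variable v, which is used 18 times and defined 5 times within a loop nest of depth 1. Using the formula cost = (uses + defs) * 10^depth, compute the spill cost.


uses + defs = 18 + 5 = 23
10^1 = 10
Spill cost = 23 * 10 = 230

230


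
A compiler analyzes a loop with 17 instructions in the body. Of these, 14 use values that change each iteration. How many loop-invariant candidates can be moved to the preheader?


Invariant candidates = total - loop-dependent
= 17 - 14 = 3

3


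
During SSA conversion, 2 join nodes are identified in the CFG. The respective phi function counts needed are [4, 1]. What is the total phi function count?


Total phi functions = sum of phi functions at each join node
= 4 + 1 = 5

5


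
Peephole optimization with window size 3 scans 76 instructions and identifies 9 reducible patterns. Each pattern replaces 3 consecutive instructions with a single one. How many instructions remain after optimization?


Each match removes 2 instructions.
Total removed = 9 * 2 = 18
Remaining = 76 - 18 = 58

58


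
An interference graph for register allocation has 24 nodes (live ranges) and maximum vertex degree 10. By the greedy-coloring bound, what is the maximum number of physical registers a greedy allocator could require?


Greedy coloring never needs more than (max_degree + 1) colors: when coloring a vertex, at most max_degree neighbors are already colored.
Upper bound = 10 + 1 = 11

11


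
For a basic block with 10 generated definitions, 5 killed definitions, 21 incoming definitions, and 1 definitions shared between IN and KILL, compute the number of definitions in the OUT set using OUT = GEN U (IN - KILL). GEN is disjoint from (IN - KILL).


IN - KILL: 21 - 1 = 20 surviving definitions
OUT = GEN + surviving = 10 + 20 = 30

30


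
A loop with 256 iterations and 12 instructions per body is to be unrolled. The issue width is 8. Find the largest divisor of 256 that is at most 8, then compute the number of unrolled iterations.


Largest divisor of 256 <= 8 is 8
New iterations = 256 / 8 = 32

32


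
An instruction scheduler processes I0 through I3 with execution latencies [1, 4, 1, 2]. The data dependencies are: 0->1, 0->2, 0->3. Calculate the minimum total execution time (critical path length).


Compute longest path through dependency graph: dist(Ik) = max over predecessors of dist + latency(Ik).
dist(I0) = latency 1 = 1
dist(I1) = dist(I0) + 4 = 1 + 4 = 5
dist(I2) = dist(I0) + 1 = 1 + 1 = 2
dist(I3) = dist(I0) + 2 = 1 + 2 = 3
Critical path = max dist = 5

5


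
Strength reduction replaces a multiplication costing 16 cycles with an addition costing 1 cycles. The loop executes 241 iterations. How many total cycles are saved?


Per-iteration saving = 16 - 1 = 15
Total saved = 241 * 15 = 3615

3615


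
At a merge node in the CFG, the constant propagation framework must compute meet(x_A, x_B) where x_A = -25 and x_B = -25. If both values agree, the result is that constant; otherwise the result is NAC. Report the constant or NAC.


Meet operation: if both paths give the same constant, result is that constant; if they differ, result is NAC (not-a-constant).
Path A: -25, Path B: -25 -> equal
Result: constant -> -25

-25


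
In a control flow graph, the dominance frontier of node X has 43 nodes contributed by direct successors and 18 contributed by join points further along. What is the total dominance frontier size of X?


DF(X) = direct successor contributions + join point contributions
= 43 + 18 = 61

61


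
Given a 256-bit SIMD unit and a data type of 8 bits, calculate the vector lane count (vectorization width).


Width = SIMD bits / data type bits
= 256 / 8 = 32

32


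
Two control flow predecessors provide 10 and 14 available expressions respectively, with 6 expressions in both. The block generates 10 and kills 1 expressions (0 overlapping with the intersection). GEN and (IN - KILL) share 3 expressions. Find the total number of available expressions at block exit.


IN = intersection of predecessors = 6
IN - KILL = 6 - 0 = 6
|OUT| = |GEN| + |IN - KILL| - |GEN ∩ (IN - KILL)| = 10 + 6 - 3 = 13

13


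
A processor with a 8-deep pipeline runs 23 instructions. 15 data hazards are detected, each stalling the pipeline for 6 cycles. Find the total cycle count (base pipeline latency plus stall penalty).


Base cycles = 8 + 23 - 1 = 30
Total stalls = 15 * 6 = 90
Total = 30 + 90 = 120

120


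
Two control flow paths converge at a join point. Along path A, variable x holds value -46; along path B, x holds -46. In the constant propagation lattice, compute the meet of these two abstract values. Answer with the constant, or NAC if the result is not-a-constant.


Meet operation: if both paths give the same constant, result is that constant; if they differ, result is NAC (not-a-constant).
Path A: -46, Path B: -46 -> equal
Result: constant -> -46

-46


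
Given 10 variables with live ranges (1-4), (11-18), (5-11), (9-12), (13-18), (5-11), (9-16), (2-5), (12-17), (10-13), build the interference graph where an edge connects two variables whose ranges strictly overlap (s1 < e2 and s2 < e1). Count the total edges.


Check all pairs for overlapping intervals.
Two intervals (s1,e1) and (s2,e2) overlap if s1 < e2 and s2 < e1.
v0 (1-4) vs v1..v9: overlaps v7 -> 1
v1 (11-18) vs v2..v9: overlaps v3, v4, v6, v8, v9 -> 5
v2 (5-11) vs v3..v9: overlaps v3, v5, v6, v9 -> 4
v3 (9-12) vs v4..v9: overlaps v5, v6, v9 -> 3
v4 (13-18) vs v5..v9: overlaps v6, v8 -> 2
v5 (5-11) vs v6..v9: overlaps v6, v9 -> 2
v6 (9-16) vs v7..v9: overlaps v8, v9 -> 2
v7 (2-5) vs v8..v9: overlaps none -> 0
v8 (12-17) vs v9: overlaps v9 -> 1
Total overlapping pairs = 1 + 5 + 4 + 3 + 2 + 2 + 2 + 0 + 1 = 20

20


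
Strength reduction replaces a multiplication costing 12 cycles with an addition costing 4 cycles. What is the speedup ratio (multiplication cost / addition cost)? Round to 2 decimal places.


Ratio = mult_cost / add_cost = 12 / 4 = 3.0

3.0


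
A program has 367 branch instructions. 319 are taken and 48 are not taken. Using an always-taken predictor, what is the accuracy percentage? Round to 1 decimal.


Predictor: always-taken
Correct predictions = 319
Accuracy = 319 / 367 * 100 = 86.9%

86.9


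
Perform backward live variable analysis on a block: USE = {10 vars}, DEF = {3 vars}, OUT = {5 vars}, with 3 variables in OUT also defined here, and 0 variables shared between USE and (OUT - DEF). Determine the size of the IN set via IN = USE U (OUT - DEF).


OUT - DEF: 5 - 3 = 2
|IN| = |USE| + |OUT - DEF| - |USE ∩ (OUT - DEF)| = 10 + 2 - 0 = 12

12


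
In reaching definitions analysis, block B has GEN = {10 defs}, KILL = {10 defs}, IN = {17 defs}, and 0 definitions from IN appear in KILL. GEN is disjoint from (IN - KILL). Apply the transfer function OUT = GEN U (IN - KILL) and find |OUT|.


IN - KILL: 17 - 0 = 17 surviving definitions
OUT = GEN + surviving = 10 + 17 = 27

27


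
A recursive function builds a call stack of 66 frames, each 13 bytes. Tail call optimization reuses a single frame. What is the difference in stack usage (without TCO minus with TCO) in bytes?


Without TCO: 66 * 13 = 858 bytes
With TCO: reuse 1 frame = 13 bytes
Savings = 858 - 13 = 845

845


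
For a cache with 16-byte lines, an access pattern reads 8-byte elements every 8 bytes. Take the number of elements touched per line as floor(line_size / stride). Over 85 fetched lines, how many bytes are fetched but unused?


Elements per line = floor(16 / 8) = 2
Bytes used per line = 2 * 8 = 16
Wasted per line = 16 - 16 = 0
Total wasted = 0 * 85 = 0

0


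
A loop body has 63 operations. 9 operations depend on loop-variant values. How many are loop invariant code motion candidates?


Invariant candidates = total - loop-dependent
= 63 - 9 = 54

54


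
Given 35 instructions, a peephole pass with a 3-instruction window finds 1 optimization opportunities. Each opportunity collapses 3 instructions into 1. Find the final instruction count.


Each match removes 2 instructions.
Total removed = 1 * 2 = 2
Remaining = 35 - 2 = 33

33


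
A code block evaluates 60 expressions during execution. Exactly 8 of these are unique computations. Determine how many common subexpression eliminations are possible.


CSE count = total expressions - unique expressions
= 60 - 8 = 52

52


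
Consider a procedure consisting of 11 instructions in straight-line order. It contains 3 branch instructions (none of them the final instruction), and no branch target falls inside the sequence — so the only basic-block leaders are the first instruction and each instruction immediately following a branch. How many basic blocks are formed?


With no in-sequence branch targets, the leaders are the first instruction plus the instruction after each branch.
Number of basic blocks = branches + 1
= 3 + 1 = 4

4


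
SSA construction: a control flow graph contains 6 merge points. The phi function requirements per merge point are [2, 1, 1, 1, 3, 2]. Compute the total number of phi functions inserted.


Total phi functions = sum of phi functions at each join node
= 2 + 1 + 1 + 1 + 3 + 2 = 10

10


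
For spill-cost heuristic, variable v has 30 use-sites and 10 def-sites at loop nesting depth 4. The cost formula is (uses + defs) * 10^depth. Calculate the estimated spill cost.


uses + defs = 30 + 10 = 40
10^4 = 10000
Spill cost = 40 * 10000 = 400000

400000


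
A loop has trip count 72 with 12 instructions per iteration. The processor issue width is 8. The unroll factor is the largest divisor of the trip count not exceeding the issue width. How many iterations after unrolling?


Largest divisor of 72 <= 8 is 8
New iterations = 72 / 8 = 9

9


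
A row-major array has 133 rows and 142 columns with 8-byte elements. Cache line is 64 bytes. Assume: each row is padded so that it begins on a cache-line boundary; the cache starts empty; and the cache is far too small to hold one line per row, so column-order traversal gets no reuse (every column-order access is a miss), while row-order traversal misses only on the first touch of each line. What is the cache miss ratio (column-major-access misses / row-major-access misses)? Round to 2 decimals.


Each row occupies 142 * 8 = 1136 bytes and starts on a line boundary, so it spans ceil(1136 / 64) = 18 cache lines.
Row-major traversal misses (one per line touched): 133 * ceil(142 * 8 / 64) = 2394
Column-major traversal misses (no reuse, every access misses): 133 * 142 = 18886
Ratio = 18886 / 2394 = 7.89

7.89


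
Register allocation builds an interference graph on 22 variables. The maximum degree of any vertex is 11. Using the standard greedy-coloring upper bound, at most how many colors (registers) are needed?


Greedy coloring never needs more than (max_degree + 1) colors: when coloring a vertex, at most max_degree neighbors are already colored.
Upper bound = 11 + 1 = 12

12


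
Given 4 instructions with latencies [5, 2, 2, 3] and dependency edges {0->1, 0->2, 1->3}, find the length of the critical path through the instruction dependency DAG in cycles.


Compute longest path through dependency graph: dist(Ik) = max over predecessors of dist + latency(Ik).
dist(I0) = latency 5 = 5
dist(I1) = dist(I0) + 2 = 5 + 2 = 7
dist(I2) = dist(I0) + 2 = 5 + 2 = 7
dist(I3) = dist(I1) + 3 = 7 + 3 = 10
Critical path = max dist = 10

10


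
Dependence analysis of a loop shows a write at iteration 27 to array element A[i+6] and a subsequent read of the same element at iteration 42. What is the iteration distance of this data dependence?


Distance = read iteration - write iteration
= 42 - 27 = 15

15


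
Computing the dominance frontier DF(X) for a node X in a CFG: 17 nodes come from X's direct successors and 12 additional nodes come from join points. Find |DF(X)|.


DF(X) = direct successor contributions + join point contributions
= 17 + 12 = 29

29


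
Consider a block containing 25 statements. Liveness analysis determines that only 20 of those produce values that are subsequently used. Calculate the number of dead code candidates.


Dead code = total statements - live definitions
= 25 - 20 = 5

5


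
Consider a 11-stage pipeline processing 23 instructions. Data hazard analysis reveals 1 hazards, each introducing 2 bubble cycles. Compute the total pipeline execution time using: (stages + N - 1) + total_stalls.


Base cycles = 11 + 23 - 1 = 33
Total stalls = 1 * 2 = 2
Total = 33 + 2 = 35

35


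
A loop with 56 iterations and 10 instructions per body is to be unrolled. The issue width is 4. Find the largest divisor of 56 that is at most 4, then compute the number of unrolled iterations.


Largest divisor of 56 <= 4 is 4
New iterations = 56 / 4 = 14

14


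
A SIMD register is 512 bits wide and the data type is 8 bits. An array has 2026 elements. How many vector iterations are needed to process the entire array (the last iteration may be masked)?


Width = 512 / 8 = 64 elements per vector op
Iterations = ceil(2026 / 64) = 32

32


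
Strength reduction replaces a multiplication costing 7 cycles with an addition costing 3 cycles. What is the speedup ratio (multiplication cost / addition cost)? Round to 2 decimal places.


Ratio = mult_cost / add_cost = 7 / 3 = 2.33

2.33


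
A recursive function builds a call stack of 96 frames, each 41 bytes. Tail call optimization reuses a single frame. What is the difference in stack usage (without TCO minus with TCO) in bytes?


Without TCO: 96 * 41 = 3936 bytes
With TCO: reuse 1 frame = 41 bytes
Savings = 3936 - 41 = 3895

3895


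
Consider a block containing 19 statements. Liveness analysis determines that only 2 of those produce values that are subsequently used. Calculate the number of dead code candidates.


Dead code = total statements - live definitions
= 19 - 2 = 17

17


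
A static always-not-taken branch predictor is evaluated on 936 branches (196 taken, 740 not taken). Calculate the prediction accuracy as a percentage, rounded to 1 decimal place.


Predictor: always-not-taken
Correct predictions = 740
Accuracy = 740 / 936 * 100 = 79.1%

79.1


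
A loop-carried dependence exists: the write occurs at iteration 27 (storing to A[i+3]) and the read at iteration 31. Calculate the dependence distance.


Distance = read iteration - write iteration
= 31 - 27 = 4

4


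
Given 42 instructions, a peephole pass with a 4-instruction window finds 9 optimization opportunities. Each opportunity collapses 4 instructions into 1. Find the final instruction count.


Each match removes 3 instructions.
Total removed = 9 * 3 = 27
Remaining = 42 - 27 = 15

15


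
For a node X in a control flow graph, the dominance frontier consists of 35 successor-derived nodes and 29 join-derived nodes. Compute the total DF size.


DF(X) = direct successor contributions + join point contributions
= 35 + 29 = 64

64


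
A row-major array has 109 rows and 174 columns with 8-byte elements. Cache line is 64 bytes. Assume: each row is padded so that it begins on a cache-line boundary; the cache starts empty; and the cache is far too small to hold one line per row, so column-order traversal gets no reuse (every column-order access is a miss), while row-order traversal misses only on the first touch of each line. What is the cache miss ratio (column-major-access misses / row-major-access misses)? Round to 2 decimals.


Each row occupies 174 * 8 = 1392 bytes and starts on a line boundary, so it spans ceil(1392 / 64) = 22 cache lines.
Row-major traversal misses (one per line touched): 109 * ceil(174 * 8 / 64) = 2398
Column-major traversal misses (no reuse, every access misses): 109 * 174 = 18966
Ratio = 18966 / 2398 = 7.91

7.91
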